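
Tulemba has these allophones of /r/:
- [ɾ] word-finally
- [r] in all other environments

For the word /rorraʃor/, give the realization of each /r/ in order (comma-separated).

Occurrence 1 (position 1): no conditioning environment matches → elsewhere allophone [r].
Occurrence 2 (position 3): no conditioning environment matches → elsewhere allophone [r].
Occurrence 3 (position 4): no conditioning environment matches → elsewhere allophone [r].
Occurrence 4 (position 8): word-finally → [ɾ].

[r], [r], [r], [ɾ]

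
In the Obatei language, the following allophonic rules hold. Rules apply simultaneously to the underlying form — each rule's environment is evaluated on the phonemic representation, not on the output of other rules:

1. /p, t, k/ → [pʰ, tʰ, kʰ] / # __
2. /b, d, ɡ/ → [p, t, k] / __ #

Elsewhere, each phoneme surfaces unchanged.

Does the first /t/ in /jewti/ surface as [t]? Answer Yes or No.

/t/ (between /w/ and /i/) fails the environment for rule 1, so it stays [t].
The actual realization is [t], which matches [t].

Yes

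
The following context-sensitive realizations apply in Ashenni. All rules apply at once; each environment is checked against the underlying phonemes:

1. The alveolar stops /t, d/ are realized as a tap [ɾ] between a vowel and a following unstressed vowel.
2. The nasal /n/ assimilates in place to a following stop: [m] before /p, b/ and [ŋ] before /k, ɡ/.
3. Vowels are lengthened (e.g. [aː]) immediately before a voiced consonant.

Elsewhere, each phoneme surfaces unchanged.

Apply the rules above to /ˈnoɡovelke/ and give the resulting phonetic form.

/n/ (word-initial) fails the environment for rule 2, so it stays [n].
/o/ (between /n/ and /ɡ/): before a voiced consonant, so rule 3 applies → [oː].
/ɡ/ — not in any rule's target class → [ɡ].
/o/ — between /ɡ/ and /v/, before a voiced consonant — surfaces as [oː] (rule 3).
/v/ stays [v].
/e/ — between /v/ and /l/, before a voiced consonant — surfaces as [eː] (rule 3).
/l/ (between /e/ and /k/) is unaffected → [l].
/k/ (between /l/ and /e/): no rule targets it → [k].
/e/ — word-final; rule 3 does not apply here → [e].

[ˈnoːɡoːveːlke]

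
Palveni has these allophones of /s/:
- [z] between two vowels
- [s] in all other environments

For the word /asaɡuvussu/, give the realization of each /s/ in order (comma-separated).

[z], [s], [s]

Occurrence 1 (position 2): between two vowels → [z].
Occurrence 2 (position 8): no conditioning environment matches → elsewhere allophone [s].
Occurrence 3 (position 9): no conditioning environment matches → elsewhere allophone [s].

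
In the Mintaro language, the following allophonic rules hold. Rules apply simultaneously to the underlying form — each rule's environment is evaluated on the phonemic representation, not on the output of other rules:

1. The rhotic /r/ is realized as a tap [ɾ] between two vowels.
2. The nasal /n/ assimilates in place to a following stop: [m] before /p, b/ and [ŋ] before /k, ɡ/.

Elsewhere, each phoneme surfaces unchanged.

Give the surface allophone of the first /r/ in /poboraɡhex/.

[ɾ]

/r/ meets the environment for rule 1 (between two vowels) → [ɾ].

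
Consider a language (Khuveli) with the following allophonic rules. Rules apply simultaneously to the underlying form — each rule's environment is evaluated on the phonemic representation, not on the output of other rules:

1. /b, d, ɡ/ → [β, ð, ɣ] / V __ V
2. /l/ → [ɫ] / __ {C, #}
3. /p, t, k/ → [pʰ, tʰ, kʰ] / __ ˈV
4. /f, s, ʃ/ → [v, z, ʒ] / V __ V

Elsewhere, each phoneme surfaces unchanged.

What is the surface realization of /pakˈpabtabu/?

[pakˈpʰabtaβu]

/p/ (word-initial) fails the environment for rule 3, so it stays [p].
/k/ — between /a/ and /p/; rule 3 does not apply here → [k].
/p/ meets the environment for rule 3 (immediately before a stressed vowel) → [pʰ].
/b/ (between /a/ and /t/) is in the target of rule 1 but the environment (between two vowels) is not met → [b].
/t/ — between /b/ and /a/; rule 3 does not apply here → [t].
Rule 1 applies to /b/ (between /a/ and /u/: between two vowels) → [β].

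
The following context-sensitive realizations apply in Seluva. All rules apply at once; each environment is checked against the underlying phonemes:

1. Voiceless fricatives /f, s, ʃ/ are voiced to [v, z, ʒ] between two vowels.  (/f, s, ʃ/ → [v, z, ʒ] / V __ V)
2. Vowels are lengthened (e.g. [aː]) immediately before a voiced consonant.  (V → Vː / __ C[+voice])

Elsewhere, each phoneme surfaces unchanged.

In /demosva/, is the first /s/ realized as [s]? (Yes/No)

/s/ (between /o/ and /v/) is in the target of rule 1 but the environment (between two vowels) is not met → [s].
The actual realization is [s], which matches [s].

Yes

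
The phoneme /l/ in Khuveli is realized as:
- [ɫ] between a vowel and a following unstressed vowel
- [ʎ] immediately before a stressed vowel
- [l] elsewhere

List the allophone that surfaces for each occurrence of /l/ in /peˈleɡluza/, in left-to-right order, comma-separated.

Occurrence 1 (position 3): immediately before a stressed vowel → [ʎ].
Occurrence 2 (position 6): no conditioning environment matches → elsewhere allophone [l].

[ʎ], [l]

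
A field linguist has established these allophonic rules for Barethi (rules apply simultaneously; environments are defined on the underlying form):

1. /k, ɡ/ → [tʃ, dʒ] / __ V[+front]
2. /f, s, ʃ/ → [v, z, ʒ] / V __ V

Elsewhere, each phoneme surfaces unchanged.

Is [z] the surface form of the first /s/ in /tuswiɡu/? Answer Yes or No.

No

/s/ — between /u/ and /w/; rule 2 does not apply here → [s].
The actual realization is [s], not [z].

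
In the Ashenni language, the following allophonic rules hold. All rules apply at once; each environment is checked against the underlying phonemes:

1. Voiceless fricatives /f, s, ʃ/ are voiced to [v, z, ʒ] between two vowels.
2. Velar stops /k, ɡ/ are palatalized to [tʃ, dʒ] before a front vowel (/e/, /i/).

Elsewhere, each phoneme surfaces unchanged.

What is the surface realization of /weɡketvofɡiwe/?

/w/ — not in any rule's target class → [w].
/e/ stays [e].
/ɡ/ — between /e/ and /k/; rule 2 does not apply here → [ɡ].
/k/ — between /ɡ/ and /e/, before a front vowel — surfaces as [tʃ] (rule 2).
/e/ — not in any rule's target class → [e].
/t/ stays [t].
/v/ (between /t/ and /o/): no rule targets it → [v].
/o/ — not in any rule's target class → [o].
/f/ (between /o/ and /ɡ/): rule 1 targets it, but not between two vowels → unchanged [f].
/ɡ/ (between /f/ and /i/): before a front vowel, so rule 2 applies → [dʒ].
/i/ (between /ɡ/ and /w/): no rule targets it → [i].
/w/ — not in any rule's target class → [w].
/e/ (word-final) is unaffected → [e].

[weɡtʃetvofdʒiwe]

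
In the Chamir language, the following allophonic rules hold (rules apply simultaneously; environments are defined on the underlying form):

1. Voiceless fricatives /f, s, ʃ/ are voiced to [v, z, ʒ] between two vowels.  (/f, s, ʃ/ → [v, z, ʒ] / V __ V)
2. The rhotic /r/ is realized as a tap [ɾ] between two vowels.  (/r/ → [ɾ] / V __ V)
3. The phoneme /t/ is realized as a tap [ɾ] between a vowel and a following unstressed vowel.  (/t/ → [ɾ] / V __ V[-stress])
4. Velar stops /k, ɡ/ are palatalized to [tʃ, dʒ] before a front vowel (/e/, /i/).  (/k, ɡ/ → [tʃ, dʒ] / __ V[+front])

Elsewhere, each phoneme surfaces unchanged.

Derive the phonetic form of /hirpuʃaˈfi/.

[hirpuʒaˈvi]

/h/ — not in any rule's target class → [h].
/i/ (between /h/ and /r/) is unaffected → [i].
/r/ (between /i/ and /p/): rule 2 targets it, but not between two vowels → unchanged [r].
/p/ (between /r/ and /u/) is unaffected → [p].
/u/ stays [u].
/ʃ/ (between /u/ and /a/) occurs between two vowels → [ʒ] by rule 1.
/a/ — not in any rule's target class → [a].
/f/ (between /a/ and /i/) occurs between two vowels → [v] by rule 1.
/i/ — not in any rule's target class → [i].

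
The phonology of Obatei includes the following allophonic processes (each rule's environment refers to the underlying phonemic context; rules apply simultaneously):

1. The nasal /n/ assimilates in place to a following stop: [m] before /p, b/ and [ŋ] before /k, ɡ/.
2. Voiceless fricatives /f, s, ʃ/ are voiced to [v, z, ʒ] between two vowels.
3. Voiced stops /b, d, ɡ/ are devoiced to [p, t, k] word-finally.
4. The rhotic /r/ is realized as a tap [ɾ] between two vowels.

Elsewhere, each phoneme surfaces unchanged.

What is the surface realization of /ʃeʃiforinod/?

[ʃeʒivoɾinot]

/ʃ/ — word-initial; rule 2 does not apply here → [ʃ].
/e/ (between /ʃ/ and /ʃ/) is unaffected → [e].
Rule 2 applies to /ʃ/ (between /e/ and /i/: between two vowels) → [ʒ].
/i/ — not in any rule's target class → [i].
Rule 2 applies to /f/ (between /i/ and /o/: between two vowels) → [v].
/o/ (between /f/ and /r/) is unaffected → [o].
/r/ (between /o/ and /i/): between two vowels, so rule 4 applies → [ɾ].
/i/ (between /r/ and /n/): no rule targets it → [i].
/n/ (between /i/ and /o/): rule 1 targets it, but not before a labial or velar stop → unchanged [n].
/o/ (between /n/ and /d/): no rule targets it → [o].
/d/ (word-final): word-finally, so rule 3 applies → [t].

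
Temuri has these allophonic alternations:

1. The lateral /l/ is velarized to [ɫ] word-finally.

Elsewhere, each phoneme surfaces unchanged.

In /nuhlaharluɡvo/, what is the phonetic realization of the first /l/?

/l/ (between /h/ and /a/) fails the environment for rule 1, so it stays [l].

[l]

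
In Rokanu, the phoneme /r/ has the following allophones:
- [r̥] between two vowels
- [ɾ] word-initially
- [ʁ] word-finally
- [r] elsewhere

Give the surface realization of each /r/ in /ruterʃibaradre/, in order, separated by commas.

Occurrence 1 (position 1): word-initially → [ɾ].
Occurrence 2 (position 5): no conditioning environment matches → elsewhere allophone [r].
Occurrence 3 (position 10): between two vowels → [r̥].
Occurrence 4 (position 13): no conditioning environment matches → elsewhere allophone [r].

[ɾ], [r], [r̥], [r]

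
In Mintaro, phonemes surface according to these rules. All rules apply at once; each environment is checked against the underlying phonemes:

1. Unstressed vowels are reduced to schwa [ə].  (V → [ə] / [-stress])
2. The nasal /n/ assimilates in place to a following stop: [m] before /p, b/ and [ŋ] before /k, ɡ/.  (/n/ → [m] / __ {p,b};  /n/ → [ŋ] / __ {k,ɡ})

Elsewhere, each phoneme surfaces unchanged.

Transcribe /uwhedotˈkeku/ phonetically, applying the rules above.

[əwhədətˈkekə]

/u/ (word-initial): in an unstressed syllable, so rule 1 applies → [ə].
/w/ stays [w].
/h/ (between /w/ and /e/): no rule targets it → [h].
/e/ meets the environment for rule 1 (in an unstressed syllable) → [ə].
/d/ — not in any rule's target class → [d].
/o/ meets the environment for rule 1 (in an unstressed syllable) → [ə].
/t/ — not in any rule's target class → [t].
/k/ (between /t/ and /e/): no rule targets it → [k].
/e/ (between /k/ and /k/): rule 1 targets it, but not in an unstressed syllable → unchanged [e].
/k/ (between /e/ and /u/) is unaffected → [k].
/u/ — word-final, in an unstressed syllable — surfaces as [ə] (rule 1).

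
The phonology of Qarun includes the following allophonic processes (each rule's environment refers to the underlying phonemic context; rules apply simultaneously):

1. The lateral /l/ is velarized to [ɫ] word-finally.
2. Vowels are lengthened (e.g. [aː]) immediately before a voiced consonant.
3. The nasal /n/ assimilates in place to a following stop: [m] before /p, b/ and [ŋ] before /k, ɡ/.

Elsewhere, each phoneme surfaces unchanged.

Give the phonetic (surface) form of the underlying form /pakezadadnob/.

[pakeːzaːdaːdnoːb]

/p/ (word-initial): no rule targets it → [p].
/a/ — between /p/ and /k/; rule 2 does not apply here → [a].
/k/ (between /a/ and /e/): no rule targets it → [k].
/e/ — between /k/ and /z/, before a voiced consonant — surfaces as [eː] (rule 2).
/z/ (between /e/ and /a/) is unaffected → [z].
/a/ (between /z/ and /d/): before a voiced consonant, so rule 2 applies → [aː].
/d/ — not in any rule's target class → [d].
/a/ meets the environment for rule 2 (before a voiced consonant) → [aː].
/d/ — not in any rule's target class → [d].
/n/ (between /d/ and /o/) fails the environment for rule 3, so it stays [n].
Rule 2 applies to /o/ (between /n/ and /b/: before a voiced consonant) → [oː].
/b/ (word-final) is unaffected → [b].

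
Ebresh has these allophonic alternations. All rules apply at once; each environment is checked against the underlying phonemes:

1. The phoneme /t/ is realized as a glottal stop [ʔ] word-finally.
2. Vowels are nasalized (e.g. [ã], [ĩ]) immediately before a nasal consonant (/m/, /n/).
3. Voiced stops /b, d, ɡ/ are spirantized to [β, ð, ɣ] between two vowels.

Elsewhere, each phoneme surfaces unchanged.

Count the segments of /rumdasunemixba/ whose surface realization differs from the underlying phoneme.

3

Segments that undergo a rule: /u/ → [ũ] (rule 2); /u/ → [ũ] (rule 2); /e/ → [ẽ] (rule 2).
All other segments surface unchanged.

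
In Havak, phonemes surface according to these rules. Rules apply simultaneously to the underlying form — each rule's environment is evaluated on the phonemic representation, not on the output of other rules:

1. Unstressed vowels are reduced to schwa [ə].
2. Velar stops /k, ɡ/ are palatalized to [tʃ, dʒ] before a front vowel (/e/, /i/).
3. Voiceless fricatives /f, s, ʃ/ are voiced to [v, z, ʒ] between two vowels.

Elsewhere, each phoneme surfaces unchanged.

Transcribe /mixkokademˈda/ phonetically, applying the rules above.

/i/ meets the environment for rule 1 (in an unstressed syllable) → [ə].
/k/ (between /x/ and /o/) is in the target of rule 2 but the environment (before a front vowel) is not met → [k].
/o/ — between /k/ and /k/, in an unstressed syllable — surfaces as [ə] (rule 1).
/k/ (between /o/ and /a/) fails the environment for rule 2, so it stays [k].
/a/ — between /k/ and /d/, in an unstressed syllable — surfaces as [ə] (rule 1).
Rule 1 applies to /e/ (between /d/ and /m/: in an unstressed syllable) → [ə].
/a/ — word-final; rule 1 does not apply here → [a].

[məxkəkədəmˈda]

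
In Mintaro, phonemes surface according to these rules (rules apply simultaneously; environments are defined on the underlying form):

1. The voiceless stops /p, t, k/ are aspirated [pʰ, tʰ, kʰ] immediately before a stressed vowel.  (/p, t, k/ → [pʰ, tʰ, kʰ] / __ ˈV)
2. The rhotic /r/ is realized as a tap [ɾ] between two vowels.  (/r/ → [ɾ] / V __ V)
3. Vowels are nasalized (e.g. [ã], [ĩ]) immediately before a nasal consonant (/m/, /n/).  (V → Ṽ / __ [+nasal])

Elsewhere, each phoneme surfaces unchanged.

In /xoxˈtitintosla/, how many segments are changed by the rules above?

Segments that undergo a rule: /t/ → [tʰ] (rule 1); /i/ → [ĩ] (rule 3).
All other segments surface unchanged.

2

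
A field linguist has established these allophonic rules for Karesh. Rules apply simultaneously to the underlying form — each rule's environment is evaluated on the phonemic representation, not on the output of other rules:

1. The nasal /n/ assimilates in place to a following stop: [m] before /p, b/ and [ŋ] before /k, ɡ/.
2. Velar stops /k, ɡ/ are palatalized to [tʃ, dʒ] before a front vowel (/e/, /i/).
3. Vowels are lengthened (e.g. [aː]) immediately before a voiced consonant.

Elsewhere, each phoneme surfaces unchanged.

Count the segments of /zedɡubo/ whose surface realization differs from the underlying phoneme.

Segments that undergo a rule: /e/ → [eː] (rule 3); /u/ → [uː] (rule 3).
All other segments surface unchanged.

2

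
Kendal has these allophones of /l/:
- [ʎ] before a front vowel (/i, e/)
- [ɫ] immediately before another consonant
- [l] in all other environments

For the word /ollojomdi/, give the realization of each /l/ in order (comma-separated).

[ɫ], [l]

Occurrence 1 (position 2): immediately before another consonant → [ɫ].
Occurrence 2 (position 3): no conditioning environment matches → elsewhere allophone [l].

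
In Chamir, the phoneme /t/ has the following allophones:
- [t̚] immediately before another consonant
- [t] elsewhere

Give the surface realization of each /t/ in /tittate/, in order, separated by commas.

Occurrence 1 (position 1): no conditioning environment matches → elsewhere allophone [t].
Occurrence 2 (position 3): immediately before another consonant → [t̚].
Occurrence 3 (position 4): no conditioning environment matches → elsewhere allophone [t].
Occurrence 4 (position 6): no conditioning environment matches → elsewhere allophone [t].

[t], [t̚], [t], [t]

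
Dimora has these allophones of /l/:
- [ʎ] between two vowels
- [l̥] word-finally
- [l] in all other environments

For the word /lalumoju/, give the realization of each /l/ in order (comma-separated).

[l], [ʎ]

Occurrence 1 (position 1): no conditioning environment matches → elsewhere allophone [l].
Occurrence 2 (position 3): between two vowels → [ʎ].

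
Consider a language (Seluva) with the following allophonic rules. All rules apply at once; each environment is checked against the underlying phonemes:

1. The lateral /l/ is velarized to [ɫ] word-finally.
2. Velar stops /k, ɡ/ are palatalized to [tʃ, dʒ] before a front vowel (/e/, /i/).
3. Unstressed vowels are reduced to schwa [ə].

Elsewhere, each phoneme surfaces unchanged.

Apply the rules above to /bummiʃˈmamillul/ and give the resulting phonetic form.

/b/ stays [b].
/u/ (between /b/ and /m/): in an unstressed syllable, so rule 3 applies → [ə].
/m/ stays [m].
/m/ (between /m/ and /i/) is unaffected → [m].
Rule 3 applies to /i/ (between /m/ and /ʃ/: in an unstressed syllable) → [ə].
/ʃ/ — not in any rule's target class → [ʃ].
/m/ stays [m].
/a/ (between /m/ and /m/) is in the target of rule 3 but the environment (in an unstressed syllable) is not met → [a].
/m/ (between /a/ and /i/): no rule targets it → [m].
/i/ — between /m/ and /l/, in an unstressed syllable — surfaces as [ə] (rule 3).
/l/ (between /i/ and /l/): rule 1 targets it, but not word-finally → unchanged [l].
/l/ (between /l/ and /u/) is in the target of rule 1 but the environment (word-finally) is not met → [l].
/u/ — between /l/ and /l/, in an unstressed syllable — surfaces as [ə] (rule 3).
/l/ meets the environment for rule 1 (word-finally) → [ɫ].

[bəmməʃˈmaməlləɫ]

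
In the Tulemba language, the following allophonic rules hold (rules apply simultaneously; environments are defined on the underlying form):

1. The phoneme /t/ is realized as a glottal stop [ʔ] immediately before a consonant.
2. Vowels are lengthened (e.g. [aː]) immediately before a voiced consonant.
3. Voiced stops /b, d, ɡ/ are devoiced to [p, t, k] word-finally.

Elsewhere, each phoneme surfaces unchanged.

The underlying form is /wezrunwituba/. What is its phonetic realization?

/w/ stays [w].
Rule 2 applies to /e/ (between /w/ and /z/: before a voiced consonant) → [eː].
/z/ — not in any rule's target class → [z].
/r/ stays [r].
/u/ (between /r/ and /n/) occurs before a voiced consonant → [uː] by rule 2.
/n/ stays [n].
/w/ (between /n/ and /i/): no rule targets it → [w].
/i/ (between /w/ and /t/): rule 2 targets it, but not before a voiced consonant → unchanged [i].
/t/ (between /i/ and /u/) fails the environment for rule 1, so it stays [t].
/u/ meets the environment for rule 2 (before a voiced consonant) → [uː].
/b/ — between /u/ and /a/; rule 3 does not apply here → [b].
/a/ — word-final; rule 2 does not apply here → [a].

[weːzruːnwituːba]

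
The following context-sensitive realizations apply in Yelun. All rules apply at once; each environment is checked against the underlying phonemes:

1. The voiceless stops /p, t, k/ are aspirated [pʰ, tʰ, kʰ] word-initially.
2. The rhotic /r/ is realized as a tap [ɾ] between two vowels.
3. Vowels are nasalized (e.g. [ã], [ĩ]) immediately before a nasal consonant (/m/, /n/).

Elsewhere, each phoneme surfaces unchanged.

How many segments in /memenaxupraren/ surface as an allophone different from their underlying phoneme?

4

Segments that undergo a rule: /e/ → [ẽ] (rule 3); /e/ → [ẽ] (rule 3); /r/ → [ɾ] (rule 2); /e/ → [ẽ] (rule 3).
All other segments surface unchanged.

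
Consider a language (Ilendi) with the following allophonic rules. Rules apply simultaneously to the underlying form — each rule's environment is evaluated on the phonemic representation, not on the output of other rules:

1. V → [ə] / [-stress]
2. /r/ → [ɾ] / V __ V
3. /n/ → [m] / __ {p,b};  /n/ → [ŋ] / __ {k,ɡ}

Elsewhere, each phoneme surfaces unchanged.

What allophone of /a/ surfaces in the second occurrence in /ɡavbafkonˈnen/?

/a/ — between /b/ and /f/, in an unstressed syllable — surfaces as [ə] (rule 1).

[ə]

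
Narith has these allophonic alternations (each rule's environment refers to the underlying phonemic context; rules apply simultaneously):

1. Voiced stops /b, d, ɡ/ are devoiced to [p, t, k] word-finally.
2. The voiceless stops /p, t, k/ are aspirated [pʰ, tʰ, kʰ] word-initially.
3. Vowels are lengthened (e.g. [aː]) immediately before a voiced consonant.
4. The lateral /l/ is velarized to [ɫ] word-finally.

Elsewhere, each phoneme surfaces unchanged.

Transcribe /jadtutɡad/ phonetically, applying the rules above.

[jaːdtutɡaːt]

/a/ — between /j/ and /d/, before a voiced consonant — surfaces as [aː] (rule 3).
/d/ (between /a/ and /t/): rule 1 targets it, but not word-finally → unchanged [d].
/t/ (between /d/ and /u/): rule 2 targets it, but not word-initially → unchanged [t].
/u/ — between /t/ and /t/; rule 3 does not apply here → [u].
/t/ — between /u/ and /ɡ/; rule 2 does not apply here → [t].
/ɡ/ — between /t/ and /a/; rule 1 does not apply here → [ɡ].
/a/ — between /ɡ/ and /d/, before a voiced consonant — surfaces as [aː] (rule 3).
Rule 1 applies to /d/ (word-final: word-finally) → [t].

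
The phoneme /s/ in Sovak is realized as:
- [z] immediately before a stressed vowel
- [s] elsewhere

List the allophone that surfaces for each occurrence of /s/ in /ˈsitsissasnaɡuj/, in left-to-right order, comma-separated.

Occurrence 1 (position 1): immediately before a stressed vowel → [z].
Occurrence 2 (position 4): no conditioning environment matches → elsewhere allophone [s].
Occurrence 3 (position 6): no conditioning environment matches → elsewhere allophone [s].
Occurrence 4 (position 7): no conditioning environment matches → elsewhere allophone [s].
Occurrence 5 (position 9): no conditioning environment matches → elsewhere allophone [s].

[z], [s], [s], [s], [s]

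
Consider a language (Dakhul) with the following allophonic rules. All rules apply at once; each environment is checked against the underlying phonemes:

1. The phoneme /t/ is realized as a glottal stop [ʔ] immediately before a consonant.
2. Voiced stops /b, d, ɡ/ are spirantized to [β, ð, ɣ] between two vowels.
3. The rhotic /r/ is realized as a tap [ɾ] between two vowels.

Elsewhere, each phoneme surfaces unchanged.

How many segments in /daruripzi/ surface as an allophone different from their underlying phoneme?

Segments that undergo a rule: /r/ → [ɾ] (rule 3); /r/ → [ɾ] (rule 3).
All other segments surface unchanged.

2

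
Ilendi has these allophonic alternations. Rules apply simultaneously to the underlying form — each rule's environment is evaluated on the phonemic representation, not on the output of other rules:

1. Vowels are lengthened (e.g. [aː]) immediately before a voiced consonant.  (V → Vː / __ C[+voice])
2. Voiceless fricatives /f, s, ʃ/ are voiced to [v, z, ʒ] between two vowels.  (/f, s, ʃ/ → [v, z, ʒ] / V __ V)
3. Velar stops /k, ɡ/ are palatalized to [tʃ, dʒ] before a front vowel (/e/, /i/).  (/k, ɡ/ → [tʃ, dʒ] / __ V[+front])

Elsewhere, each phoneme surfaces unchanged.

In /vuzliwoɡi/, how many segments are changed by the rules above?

4

Segments that undergo a rule: /u/ → [uː] (rule 1); /i/ → [iː] (rule 1); /o/ → [oː] (rule 1); /ɡ/ → [dʒ] (rule 3).
All other segments surface unchanged.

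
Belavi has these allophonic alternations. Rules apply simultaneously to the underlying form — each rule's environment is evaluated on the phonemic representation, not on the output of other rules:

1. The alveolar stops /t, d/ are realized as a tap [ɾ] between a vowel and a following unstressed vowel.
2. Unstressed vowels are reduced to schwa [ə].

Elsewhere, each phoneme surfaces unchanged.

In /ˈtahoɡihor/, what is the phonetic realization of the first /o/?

[ə]

/o/ meets the environment for rule 2 (in an unstressed syllable) → [ə].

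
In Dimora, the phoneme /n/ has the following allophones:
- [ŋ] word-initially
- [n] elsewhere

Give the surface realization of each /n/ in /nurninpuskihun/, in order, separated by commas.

[ŋ], [n], [n], [n]

Occurrence 1 (position 1): word-initially → [ŋ].
Occurrence 2 (position 4): no conditioning environment matches → elsewhere allophone [n].
Occurrence 3 (position 6): no conditioning environment matches → elsewhere allophone [n].
Occurrence 4 (position 14): no conditioning environment matches → elsewhere allophone [n].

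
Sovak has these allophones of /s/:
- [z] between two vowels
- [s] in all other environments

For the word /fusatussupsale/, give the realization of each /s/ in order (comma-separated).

Occurrence 1 (position 3): between two vowels → [z].
Occurrence 2 (position 7): no conditioning environment matches → elsewhere allophone [s].
Occurrence 3 (position 8): no conditioning environment matches → elsewhere allophone [s].
Occurrence 4 (position 11): no conditioning environment matches → elsewhere allophone [s].

[z], [s], [s], [s]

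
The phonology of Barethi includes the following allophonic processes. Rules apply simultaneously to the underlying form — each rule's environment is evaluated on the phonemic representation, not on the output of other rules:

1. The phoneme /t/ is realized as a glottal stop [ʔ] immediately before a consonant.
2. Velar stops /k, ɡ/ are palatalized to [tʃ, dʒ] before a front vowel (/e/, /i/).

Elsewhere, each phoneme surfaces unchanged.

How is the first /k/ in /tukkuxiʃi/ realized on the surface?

/k/ — between /u/ and /k/; rule 2 does not apply here → [k].

[k]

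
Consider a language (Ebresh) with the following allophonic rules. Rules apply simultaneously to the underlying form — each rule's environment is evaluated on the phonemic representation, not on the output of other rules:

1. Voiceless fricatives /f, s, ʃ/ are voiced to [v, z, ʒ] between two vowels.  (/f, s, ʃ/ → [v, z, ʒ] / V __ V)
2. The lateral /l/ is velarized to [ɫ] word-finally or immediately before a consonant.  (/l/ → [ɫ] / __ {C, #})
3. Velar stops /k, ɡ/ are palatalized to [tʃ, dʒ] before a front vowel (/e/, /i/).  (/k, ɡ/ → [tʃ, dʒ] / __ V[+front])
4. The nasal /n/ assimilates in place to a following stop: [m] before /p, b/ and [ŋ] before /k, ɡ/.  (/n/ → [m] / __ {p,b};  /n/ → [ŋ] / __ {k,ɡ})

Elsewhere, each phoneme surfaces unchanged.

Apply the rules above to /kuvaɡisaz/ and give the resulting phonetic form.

[kuvadʒizaz]

/k/ (word-initial): rule 3 targets it, but not before a front vowel → unchanged [k].
/u/ (between /k/ and /v/): no rule targets it → [u].
/v/ — not in any rule's target class → [v].
/a/ — not in any rule's target class → [a].
/ɡ/ meets the environment for rule 3 (before a front vowel) → [dʒ].
/i/ (between /ɡ/ and /s/) is unaffected → [i].
/s/ meets the environment for rule 1 (between two vowels) → [z].
/a/ — not in any rule's target class → [a].
/z/ stays [z].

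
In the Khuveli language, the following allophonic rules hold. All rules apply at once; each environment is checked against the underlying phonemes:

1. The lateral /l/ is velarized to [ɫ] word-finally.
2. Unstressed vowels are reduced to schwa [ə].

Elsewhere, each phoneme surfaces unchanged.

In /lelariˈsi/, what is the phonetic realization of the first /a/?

[ə]

Rule 2 applies to /a/ (between /l/ and /r/: in an unstressed syllable) → [ə].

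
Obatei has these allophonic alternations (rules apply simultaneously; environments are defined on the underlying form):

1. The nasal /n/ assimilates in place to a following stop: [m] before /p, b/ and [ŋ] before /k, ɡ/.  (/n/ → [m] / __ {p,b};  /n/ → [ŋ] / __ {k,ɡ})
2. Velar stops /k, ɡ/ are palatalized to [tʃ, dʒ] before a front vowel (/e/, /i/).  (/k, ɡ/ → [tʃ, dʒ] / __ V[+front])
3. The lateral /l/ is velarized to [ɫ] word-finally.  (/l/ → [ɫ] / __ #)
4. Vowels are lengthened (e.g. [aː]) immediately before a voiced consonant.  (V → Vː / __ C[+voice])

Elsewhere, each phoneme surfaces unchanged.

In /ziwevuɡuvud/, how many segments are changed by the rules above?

5

Segments that undergo a rule: /i/ → [iː] (rule 4); /e/ → [eː] (rule 4); /u/ → [uː] (rule 4); /u/ → [uː] (rule 4); /u/ → [uː] (rule 4).
All other segments surface unchanged.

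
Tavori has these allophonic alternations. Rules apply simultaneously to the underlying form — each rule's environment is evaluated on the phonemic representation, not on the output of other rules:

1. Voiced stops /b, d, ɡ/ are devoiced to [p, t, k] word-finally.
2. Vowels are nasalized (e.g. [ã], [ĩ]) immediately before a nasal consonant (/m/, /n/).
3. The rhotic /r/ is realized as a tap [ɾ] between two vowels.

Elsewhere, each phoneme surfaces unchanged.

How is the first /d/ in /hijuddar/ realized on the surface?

/d/ (between /u/ and /d/) fails the environment for rule 1, so it stays [d].

[d]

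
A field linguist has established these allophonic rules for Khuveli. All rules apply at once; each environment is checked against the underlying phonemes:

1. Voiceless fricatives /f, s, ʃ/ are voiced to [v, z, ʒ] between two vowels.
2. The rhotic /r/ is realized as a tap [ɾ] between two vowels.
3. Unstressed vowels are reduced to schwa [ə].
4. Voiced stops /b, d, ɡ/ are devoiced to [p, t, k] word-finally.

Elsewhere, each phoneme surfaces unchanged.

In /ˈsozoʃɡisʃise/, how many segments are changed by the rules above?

5

Segments that undergo a rule: /o/ → [ə] (rule 3); /i/ → [ə] (rule 3); /i/ → [ə] (rule 3); /s/ → [z] (rule 1); /e/ → [ə] (rule 3).
All other segments surface unchanged.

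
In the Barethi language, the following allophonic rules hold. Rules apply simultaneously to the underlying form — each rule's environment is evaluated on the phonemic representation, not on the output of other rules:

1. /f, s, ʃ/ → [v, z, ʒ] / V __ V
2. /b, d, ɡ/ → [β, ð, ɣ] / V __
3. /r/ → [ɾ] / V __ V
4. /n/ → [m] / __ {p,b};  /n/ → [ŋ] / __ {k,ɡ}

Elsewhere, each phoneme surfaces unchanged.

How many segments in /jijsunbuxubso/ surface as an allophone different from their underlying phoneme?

Segments that undergo a rule: /n/ → [m] (rule 4); /b/ → [β] (rule 2).
All other segments surface unchanged.

2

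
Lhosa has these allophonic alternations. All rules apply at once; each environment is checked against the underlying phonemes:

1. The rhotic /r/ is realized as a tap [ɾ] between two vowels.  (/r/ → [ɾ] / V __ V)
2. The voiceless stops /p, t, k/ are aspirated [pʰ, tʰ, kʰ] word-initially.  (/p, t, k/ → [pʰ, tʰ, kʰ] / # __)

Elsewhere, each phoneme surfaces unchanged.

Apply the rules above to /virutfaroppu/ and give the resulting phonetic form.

/r/ (between /i/ and /u/): between two vowels, so rule 1 applies → [ɾ].
/t/ (between /u/ and /f/) is in the target of rule 2 but the environment (word-initially) is not met → [t].
/r/ — between /a/ and /o/, between two vowels — surfaces as [ɾ] (rule 1).
/p/ (between /o/ and /p/) fails the environment for rule 2, so it stays [p].
/p/ (between /p/ and /u/): rule 2 targets it, but not word-initially → unchanged [p].

[viɾutfaɾoppu]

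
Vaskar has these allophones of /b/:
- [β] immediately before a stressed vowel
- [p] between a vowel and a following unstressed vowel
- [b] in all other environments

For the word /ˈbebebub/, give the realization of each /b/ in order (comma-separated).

Occurrence 1 (position 1): immediately before a stressed vowel → [β].
Occurrence 2 (position 3): between a vowel and a following unstressed vowel → [p].
Occurrence 3 (position 5): between a vowel and a following unstressed vowel → [p].
Occurrence 4 (position 7): no conditioning environment matches → elsewhere allophone [b].

[β], [p], [p], [b]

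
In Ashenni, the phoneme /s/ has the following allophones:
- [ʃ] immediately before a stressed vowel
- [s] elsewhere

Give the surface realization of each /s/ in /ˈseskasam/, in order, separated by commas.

[ʃ], [s], [s]

Occurrence 1 (position 1): immediately before a stressed vowel → [ʃ].
Occurrence 2 (position 3): no conditioning environment matches → elsewhere allophone [s].
Occurrence 3 (position 6): no conditioning environment matches → elsewhere allophone [s].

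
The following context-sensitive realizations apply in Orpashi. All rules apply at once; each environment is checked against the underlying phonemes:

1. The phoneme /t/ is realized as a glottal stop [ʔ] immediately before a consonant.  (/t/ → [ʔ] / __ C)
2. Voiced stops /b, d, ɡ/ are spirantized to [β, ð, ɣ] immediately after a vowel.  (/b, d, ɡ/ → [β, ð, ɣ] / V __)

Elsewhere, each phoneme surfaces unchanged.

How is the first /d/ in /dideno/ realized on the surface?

[d]

/d/ (word-initial) fails the environment for rule 2, so it stays [d].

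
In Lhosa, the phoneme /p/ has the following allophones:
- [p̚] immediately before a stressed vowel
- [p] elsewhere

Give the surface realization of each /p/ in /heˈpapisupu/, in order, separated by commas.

[p̚], [p], [p]

Occurrence 1 (position 3): immediately before a stressed vowel → [p̚].
Occurrence 2 (position 5): no conditioning environment matches → elsewhere allophone [p].
Occurrence 3 (position 9): no conditioning environment matches → elsewhere allophone [p].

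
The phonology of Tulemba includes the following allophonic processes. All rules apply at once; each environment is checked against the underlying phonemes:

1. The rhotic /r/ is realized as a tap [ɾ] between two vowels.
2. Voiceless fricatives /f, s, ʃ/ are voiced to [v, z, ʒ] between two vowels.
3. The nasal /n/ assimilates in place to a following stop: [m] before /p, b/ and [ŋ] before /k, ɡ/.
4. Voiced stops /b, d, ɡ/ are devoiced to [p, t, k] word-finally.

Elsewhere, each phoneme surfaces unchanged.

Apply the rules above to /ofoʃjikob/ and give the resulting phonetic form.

[ovoʃjikop]

/o/ (word-initial): no rule targets it → [o].
/f/ (between /o/ and /o/): between two vowels, so rule 2 applies → [v].
/o/ (between /f/ and /ʃ/): no rule targets it → [o].
/ʃ/ — between /o/ and /j/; rule 2 does not apply here → [ʃ].
/j/ stays [j].
/i/ (between /j/ and /k/) is unaffected → [i].
/k/ (between /i/ and /o/): no rule targets it → [k].
/o/ — not in any rule's target class → [o].
Rule 4 applies to /b/ (word-final: word-finally) → [p].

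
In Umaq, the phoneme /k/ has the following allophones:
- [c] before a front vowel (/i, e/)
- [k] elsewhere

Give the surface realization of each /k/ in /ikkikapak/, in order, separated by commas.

[k], [c], [k], [k]

Occurrence 1 (position 2): no conditioning environment matches → elsewhere allophone [k].
Occurrence 2 (position 3): before a front vowel → [c].
Occurrence 3 (position 5): no conditioning environment matches → elsewhere allophone [k].
Occurrence 4 (position 9): no conditioning environment matches → elsewhere allophone [k].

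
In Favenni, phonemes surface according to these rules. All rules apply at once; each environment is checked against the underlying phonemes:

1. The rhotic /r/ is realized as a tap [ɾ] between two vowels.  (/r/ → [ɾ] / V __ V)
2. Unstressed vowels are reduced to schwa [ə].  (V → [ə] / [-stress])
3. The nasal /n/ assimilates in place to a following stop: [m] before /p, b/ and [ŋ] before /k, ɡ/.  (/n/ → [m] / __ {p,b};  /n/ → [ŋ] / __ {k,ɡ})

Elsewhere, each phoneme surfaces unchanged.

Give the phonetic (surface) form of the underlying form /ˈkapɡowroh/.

/k/ (word-initial) is unaffected → [k].
/a/ — between /k/ and /p/; rule 2 does not apply here → [a].
/p/ (between /a/ and /ɡ/) is unaffected → [p].
/ɡ/ (between /p/ and /o/) is unaffected → [ɡ].
/o/ (between /ɡ/ and /w/) occurs in an unstressed syllable → [ə] by rule 2.
/w/ (between /o/ and /r/): no rule targets it → [w].
/r/ (between /w/ and /o/) is in the target of rule 1 but the environment (between two vowels) is not met → [r].
/o/ — between /r/ and /h/, in an unstressed syllable — surfaces as [ə] (rule 2).
/h/ stays [h].

[ˈkapɡəwrəh]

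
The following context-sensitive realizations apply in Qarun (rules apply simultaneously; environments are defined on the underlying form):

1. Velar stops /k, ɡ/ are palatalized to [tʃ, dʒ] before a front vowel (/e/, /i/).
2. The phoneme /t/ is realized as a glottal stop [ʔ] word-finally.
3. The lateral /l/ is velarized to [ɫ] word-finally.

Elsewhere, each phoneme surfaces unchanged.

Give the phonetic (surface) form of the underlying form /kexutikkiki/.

/k/ (word-initial) occurs before a front vowel → [tʃ] by rule 1.
/e/ — not in any rule's target class → [e].
/x/ — not in any rule's target class → [x].
/u/ (between /x/ and /t/) is unaffected → [u].
/t/ (between /u/ and /i/): rule 2 targets it, but not word-finally → unchanged [t].
/i/ (between /t/ and /k/): no rule targets it → [i].
/k/ — between /i/ and /k/; rule 1 does not apply here → [k].
/k/ meets the environment for rule 1 (before a front vowel) → [tʃ].
/i/ stays [i].
/k/ (between /i/ and /i/) occurs before a front vowel → [tʃ] by rule 1.
/i/ (word-final): no rule targets it → [i].

[tʃexutiktʃitʃi]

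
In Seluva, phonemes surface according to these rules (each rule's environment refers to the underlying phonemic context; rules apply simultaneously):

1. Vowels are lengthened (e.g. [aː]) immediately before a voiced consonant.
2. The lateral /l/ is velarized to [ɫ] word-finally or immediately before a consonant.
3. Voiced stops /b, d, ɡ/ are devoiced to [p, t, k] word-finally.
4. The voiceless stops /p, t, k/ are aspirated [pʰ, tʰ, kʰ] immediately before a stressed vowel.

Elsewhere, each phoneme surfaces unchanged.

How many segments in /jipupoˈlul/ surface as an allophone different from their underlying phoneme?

Segments that undergo a rule: /o/ → [oː] (rule 1); /u/ → [uː] (rule 1); /l/ → [ɫ] (rule 2).
All other segments surface unchanged.

3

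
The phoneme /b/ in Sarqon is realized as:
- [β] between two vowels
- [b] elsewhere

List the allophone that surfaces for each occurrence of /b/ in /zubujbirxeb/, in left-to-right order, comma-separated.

Occurrence 1 (position 3): between two vowels → [β].
Occurrence 2 (position 6): no conditioning environment matches → elsewhere allophone [b].
Occurrence 3 (position 11): no conditioning environment matches → elsewhere allophone [b].

[β], [b], [b]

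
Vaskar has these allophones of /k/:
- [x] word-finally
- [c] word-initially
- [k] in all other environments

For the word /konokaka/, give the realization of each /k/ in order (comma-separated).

Occurrence 1 (position 1): word-initially → [c].
Occurrence 2 (position 5): no conditioning environment matches → elsewhere allophone [k].
Occurrence 3 (position 7): no conditioning environment matches → elsewhere allophone [k].

[c], [k], [k]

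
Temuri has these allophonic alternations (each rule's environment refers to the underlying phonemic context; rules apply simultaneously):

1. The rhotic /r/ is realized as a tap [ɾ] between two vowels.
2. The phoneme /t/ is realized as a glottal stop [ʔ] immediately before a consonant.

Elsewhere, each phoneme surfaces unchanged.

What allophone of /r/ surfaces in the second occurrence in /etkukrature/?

[ɾ]

/r/ (between /u/ and /e/) occurs between two vowels → [ɾ] by rule 1.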